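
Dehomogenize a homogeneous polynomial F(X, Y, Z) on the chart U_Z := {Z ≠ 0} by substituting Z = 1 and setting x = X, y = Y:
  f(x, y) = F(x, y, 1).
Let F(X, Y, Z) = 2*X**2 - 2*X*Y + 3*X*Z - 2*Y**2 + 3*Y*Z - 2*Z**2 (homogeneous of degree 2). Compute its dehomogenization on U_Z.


f(x, y) = 2*x**2 - 2*x*y + 3*x - 2*y**2 + 3*y - 2

On U_Z we set Z = 1. Each monomial c·X^i·Y^j·Z^k in F becomes c·x^i·y^j·1^k = c·x^i·y^j.
Substituting Z = 1: F(X, Y, 1) = 2*x**2 - 2*x*y + 3*x - 2*y**2 + 3*y - 2.
Note: deg(f) ≤ deg(F) = 2; strict inequality happens when F is divisible by Z (lost terms).


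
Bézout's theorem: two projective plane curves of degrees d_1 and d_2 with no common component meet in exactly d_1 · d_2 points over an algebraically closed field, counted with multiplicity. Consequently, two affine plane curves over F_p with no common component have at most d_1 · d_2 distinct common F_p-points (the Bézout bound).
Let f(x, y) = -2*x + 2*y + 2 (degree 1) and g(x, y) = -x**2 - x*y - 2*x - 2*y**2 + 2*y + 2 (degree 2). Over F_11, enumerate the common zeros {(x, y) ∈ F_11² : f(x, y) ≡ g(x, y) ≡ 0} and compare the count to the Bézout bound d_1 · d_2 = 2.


Common zeros: {(5, 4), (10, 9)}; count = 2; Bézout bound = 2.

deg(f) = 1, deg(g) = 2, so Bézout bound = 2.
Scan x ∈ F_11. For each x, list the y ∈ F_11 with f(x, y) ≡ 0 and those with g(x, y) ≡ 0 (mod 11); the common zeros in that column are the intersection.
  x = 0: f ≡ 0 at y ∈ {10}; g ≡ 0 at y ∈ {4, 8}; common: ∅.
  x = 1: f ≡ 0 at y ∈ {0}; g ≡ 0 at y ∈ {8, 9}; common: ∅.
  x = 2: f ≡ 0 at y ∈ {1}; g ≡ 0 at y ∈ ∅; common: ∅.
  x = 3: f ≡ 0 at y ∈ {2}; g ≡ 0 at y ∈ ∅; common: ∅.
  x = 4: f ≡ 0 at y ∈ {3}; g ≡ 0 at y ∈ {0, 10}; common: ∅.
  x = 5: f ≡ 0 at y ∈ {4}; g ≡ 0 at y ∈ {0, 4}; common: {4}.
  x = 6: f ≡ 0 at y ∈ {5}; g ≡ 0 at y ∈ {10}; common: ∅.
  x = 7: f ≡ 0 at y ∈ {6}; g ≡ 0 at y ∈ ∅; common: ∅.
  x = 8: f ≡ 0 at y ∈ {7}; g ≡ 0 at y ∈ ∅; common: ∅.
  x = 9: f ≡ 0 at y ∈ {8}; g ≡ 0 at y ∈ ∅; common: ∅.
  x = 10: f ≡ 0 at y ∈ {9}; g ≡ 0 at y ∈ {9}; common: {9}.
Collecting: common zeros = {(5, 4), (10, 9)}, so the count is 2.
Comparison with the Bézout bound: 2 ≤ 2 = deg(f)·deg(g), as expected for curves with no common component (the bound is attained).


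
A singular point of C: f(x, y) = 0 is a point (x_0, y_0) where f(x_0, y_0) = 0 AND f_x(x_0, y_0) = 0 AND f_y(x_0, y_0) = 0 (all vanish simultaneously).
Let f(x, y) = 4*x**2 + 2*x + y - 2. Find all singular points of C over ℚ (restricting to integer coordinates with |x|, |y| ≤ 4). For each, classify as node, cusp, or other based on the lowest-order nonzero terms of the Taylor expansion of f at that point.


No singular points in the scanned grid; C is smooth there.

Compute partial derivatives:
  f_x = 8*x + 2.
  f_y = 1.
f_y = 1 is a nonzero constant, so f_y never vanishes: no point (x, y) can satisfy f = f_x = f_y = 0. In particular no (x, y) ∈ {−4, ..., 4}² is singular; the curve is smooth.


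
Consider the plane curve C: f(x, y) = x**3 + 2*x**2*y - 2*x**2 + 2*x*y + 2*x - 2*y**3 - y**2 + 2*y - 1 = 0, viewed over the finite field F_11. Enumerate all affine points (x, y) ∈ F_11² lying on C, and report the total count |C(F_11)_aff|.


Affine F_11-points: {(1, 0), (1, 7), (1, 9), (2, 2), (3, 7), (3, 10), (4, 9), (5, 1), (6, 7), (8, 2), (9, 3), (10, 2), (10, 6), (10, 8)}; count = 14.

For each of the 121 pairs (x, y) ∈ F_11², evaluate f(x, y) mod 11. Record the zeros.
  x = 0: [0↦10, 1↦9, 2↦5, 3↦8, 4↦6, 5↦9, 6↦5, 7↦4, 8↦5, 9↦7, 10↦9]  zeros at y ∈ ∅
  x = 1: [0↦0, 1↦3, 2↦3, 3↦10, 4↦1, 5↦8, 6↦8, 7↦0, 8↦5, 9↦0, 10↦6]  zeros at y ∈ {0, 7, 9}
  x = 2: [0↦3, 1↦3, 2↦0, 3↦4, 4↦3, 5↦7, 6↦4, 7↦4, 8↦6, 9↦9, 10↦1]  zeros at y ∈ {2}
  x = 3: [0↦3, 1↦4, 2↦2, 3↦7, 4↦7, 5↦1, 6↦10, 7↦0, 8↦3, 9↦7, 10↦0]  zeros at y ∈ {7, 10}
  x = 4: [0↦6, 1↦1, 2↦4, 3↦3, 4↦8, 5↦7, 6↦10, 7↦5, 8↦2, 9↦0, 10↦9]  zeros at y ∈ {9}
  x = 5: [0↦7, 1↦0, 2↦1, 3↦9, 4↦1, 5↦9, 6↦10, 7↦3, 8↦9, 9↦5, 10↦1]  zeros at y ∈ {1}
  x = 6: [0↦1, 1↦7, 2↦10, 3↦9, 4↦3, 5↦2, 6↦5, 7↦0, 8↦8, 9↦6, 10↦4]  zeros at y ∈ {7}
  x = 7: [0↦5, 1↦6, 2↦4, 3↦9, 4↦9, 5↦3, 6↦1, 7↦2, 8↦5, 9↦9, 10↦2]  zeros at y ∈ ∅
  x = 8: [0↦3, 1↦3, 2↦0, 3↦4, 4↦3, 5↦7, 6↦4, 7↦4, 8↦6, 9↦9, 10↦1]  zeros at y ∈ {2}
  x = 9: [0↦1, 1↦4, 2↦4, 3↦0, 4↦2, 5↦9, 6↦9, 7↦1, 8↦6, 9↦1, 10↦7]  zeros at y ∈ {3}
  x = 10: [0↦5, 1↦4, 2↦0, 3↦3, 4↦1, 5↦4, 6↦0, 7↦10, 8↦0, 9↦2, 10↦4]  zeros at y ∈ {2, 6, 8}
Collecting zeros: affine points = {(1, 0), (1, 7), (1, 9), (2, 2), (3, 7), (3, 10), (4, 9), (5, 1), (6, 7), (8, 2), (9, 3), (10, 2), (10, 6), (10, 8)}.
Total count |C(F_11)_aff| = 14.


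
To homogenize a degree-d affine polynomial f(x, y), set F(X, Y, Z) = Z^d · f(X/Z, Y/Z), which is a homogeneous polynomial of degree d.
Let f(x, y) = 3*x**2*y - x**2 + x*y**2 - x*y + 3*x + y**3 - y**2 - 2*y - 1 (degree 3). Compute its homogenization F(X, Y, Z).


F(X, Y, Z) = 3*X**2*Y - X**2*Z + X*Y**2 - X*Y*Z + 3*X*Z**2 + Y**3 - Y**2*Z - 2*Y*Z**2 - Z**3

deg(f) = 3.
Substitute x = X/Z, y = Y/Z into f, then multiply by Z^3.
  monomial 3·x^2·y^1 ↦ 3·X^2·Y^1·Z^0.
  monomial -1·x^2·y^0 ↦ -1·X^2·Y^0·Z^1.
  monomial 1·x^1·y^2 ↦ 1·X^1·Y^2·Z^0.
  monomial -1·x^1·y^1 ↦ -1·X^1·Y^1·Z^1.
  monomial 3·x^1·y^0 ↦ 3·X^1·Y^0·Z^2.
  monomial 1·x^0·y^3 ↦ 1·X^0·Y^3·Z^0.
  monomial -1·x^0·y^2 ↦ -1·X^0·Y^2·Z^1.
  monomial -2·x^0·y^1 ↦ -2·X^0·Y^1·Z^2.
  monomial -1·x^0·y^0 ↦ -1·X^0·Y^0·Z^3.
Collecting: F(X, Y, Z) = 3*X**2*Y - X**2*Z + X*Y**2 - X*Y*Z + 3*X*Z**2 + Y**3 - Y**2*Z - 2*Y*Z**2 - Z**3.


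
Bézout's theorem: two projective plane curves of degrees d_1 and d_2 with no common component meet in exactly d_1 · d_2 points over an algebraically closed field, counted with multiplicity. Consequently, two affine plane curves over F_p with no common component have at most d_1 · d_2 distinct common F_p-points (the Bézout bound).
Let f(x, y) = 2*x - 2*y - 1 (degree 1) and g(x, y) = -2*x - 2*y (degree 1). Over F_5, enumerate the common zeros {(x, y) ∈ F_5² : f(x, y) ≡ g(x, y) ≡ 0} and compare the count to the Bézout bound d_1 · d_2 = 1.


Common zeros: {(4, 1)}; count = 1; Bézout bound = 1.

deg(f) = 1, deg(g) = 1, so Bézout bound = 1.
Scan x ∈ F_5. For each x, list the y ∈ F_5 with f(x, y) ≡ 0 and those with g(x, y) ≡ 0 (mod 5); the common zeros in that column are the intersection.
  x = 0: f ≡ 0 at y ∈ {2}; g ≡ 0 at y ∈ {0}; common: ∅.
  x = 1: f ≡ 0 at y ∈ {3}; g ≡ 0 at y ∈ {4}; common: ∅.
  x = 2: f ≡ 0 at y ∈ {4}; g ≡ 0 at y ∈ {3}; common: ∅.
  x = 3: f ≡ 0 at y ∈ {0}; g ≡ 0 at y ∈ {2}; common: ∅.
  x = 4: f ≡ 0 at y ∈ {1}; g ≡ 0 at y ∈ {1}; common: {1}.
Collecting: common zeros = {(4, 1)}, so the count is 1.
Comparison with the Bézout bound: 1 ≤ 1 = deg(f)·deg(g), as expected for curves with no common component (the bound is attained).


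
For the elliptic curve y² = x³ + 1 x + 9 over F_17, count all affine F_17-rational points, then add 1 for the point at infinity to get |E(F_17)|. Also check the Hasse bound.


Affine points = {(0, 3), (0, 14), (2, 6), (2, 11), (4, 3), (4, 14), (7, 6), (7, 11), (8, 6), (8, 11), (9, 4), (9, 13), (10, 4), (10, 13), (11, 5), (11, 12), (12, 7), (12, 10), (13, 3), (13, 14), (14, 8), (14, 9), (15, 4), (15, 13)}; affine count = 24; |E(F_17)| = 25.

Discriminant check: Δ ∝ 4a³ + 27b² = 4·1³ + 27·9² = 4·1 + 27·81 ≡ 15 (mod 17). Nonzero ⇒ E is nonsingular.
For each x ∈ F_17, compute rhs = x³ + 1·x + 9 mod 17, then count y ∈ F_17 with y² ≡ rhs.
  x = 0: rhs = 9, matching y values: 3, 14 (2 points).
  x = 1: rhs = 11, matching y values: none (0 points).
  x = 2: rhs = 2, matching y values: 6, 11 (2 points).
  x = 3: rhs = 5, matching y values: none (0 points).
  x = 4: rhs = 9, matching y values: 3, 14 (2 points).
  x = 5: rhs = 3, matching y values: none (0 points).
  x = 6: rhs = 10, matching y values: none (0 points).
  x = 7: rhs = 2, matching y values: 6, 11 (2 points).
  x = 8: rhs = 2, matching y values: 6, 11 (2 points).
  x = 9: rhs = 16, matching y values: 4, 13 (2 points).
  x = 10: rhs = 16, matching y values: 4, 13 (2 points).
  x = 11: rhs = 8, matching y values: 5, 12 (2 points).
  x = 12: rhs = 15, matching y values: 7, 10 (2 points).
  x = 13: rhs = 9, matching y values: 3, 14 (2 points).
  x = 14: rhs = 13, matching y values: 8, 9 (2 points).
  x = 15: rhs = 16, matching y values: 4, 13 (2 points).
  x = 16: rhs = 7, matching y values: none (0 points).
Total affine count: 24.
Full point count |E(F_17)| = 24 + 1 = 25.
Hasse bound: |25 − (17+1)| = |7| = 7 ≤ 2√17 ≈ 8.2462 ✓.


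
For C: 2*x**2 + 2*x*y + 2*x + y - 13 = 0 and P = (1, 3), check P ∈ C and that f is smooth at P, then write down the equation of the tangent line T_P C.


Tangent line at P: 12*x + 3*y - 21 = 0.

Step 1: f(1, 3) = 0, so P lies on C.
Step 2: partial derivatives
  f_x(x, y) = 4*x + 2*y + 2, f_y(x, y) = 2*x + 1.
  f_x(P) = 12, f_y(P) = 3 (gradient nonzero, so P is smooth).
Step 3: tangent line at P: 12·(x − 1) + 3·(y − 3) = 0.
Expanding: 12*x + 3*y - 21 = 0.


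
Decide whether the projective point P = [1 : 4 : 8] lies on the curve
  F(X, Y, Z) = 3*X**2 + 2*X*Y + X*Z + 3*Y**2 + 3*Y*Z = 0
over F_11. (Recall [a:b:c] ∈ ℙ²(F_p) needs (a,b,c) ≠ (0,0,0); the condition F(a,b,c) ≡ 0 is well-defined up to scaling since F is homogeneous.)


F(1,4,8) ≡ 9 (mod 11); P is NOT on the curve.

Evaluate F(1, 4, 8) term-by-term (mod 11).
  3*X**2 ↦ 3·1·1·1 = 3
  2*X*Y ↦ 2·1·4·1 = 8
  X*Z ↦ 1·1·1·8 = 8
  3*Y**2 ↦ 3·1·16·1 = 48
  3*Y*Z ↦ 3·1·4·8 = 96
Sum: F(1, 4, 8) = (3) + (8) + (8) + (48) + (96) = 163.
Reducing mod 11: 163 ≡ 9 (mod 11).
Since F(a, b, c) ≡ 9 ≠ 0 (mod 11), P does NOT lie on the curve.


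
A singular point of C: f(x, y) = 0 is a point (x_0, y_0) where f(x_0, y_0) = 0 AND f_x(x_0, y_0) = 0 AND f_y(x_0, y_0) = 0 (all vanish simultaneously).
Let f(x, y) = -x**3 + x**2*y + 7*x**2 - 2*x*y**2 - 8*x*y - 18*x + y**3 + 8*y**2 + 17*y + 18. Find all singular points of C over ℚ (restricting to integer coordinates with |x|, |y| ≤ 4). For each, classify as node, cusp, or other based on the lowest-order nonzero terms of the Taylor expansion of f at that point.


Singular points: {(2, -1)}; classification: cusp.

Compute partial derivatives:
  f_x = -3*x**2 + 2*x*y + 14*x - 2*y**2 - 8*y - 18.
  f_y = x**2 - 4*x*y - 8*x + 3*y**2 + 16*y + 17.
Scan x_0 ∈ {−4, ..., 4}. For each x_0, f_y(x_0, y) is a polynomial in y; find its integer roots y ∈ {−4, ..., 4}, then test f_x and f at those candidates.
  x = -4: f_y(-4, y) = 3*y**2 + 32*y + 65; no integer root y with |y| ≤ 4.
  x = -3: f_y(-3, y) = 3*y**2 + 28*y + 50; no integer root y with |y| ≤ 4.
  x = -2: f_y(-2, y) = 3*y**2 + 24*y + 37; no integer root y with |y| ≤ 4.
  x = -1: f_y(-1, y) = 3*y**2 + 20*y + 26; no integer root y with |y| ≤ 4.
  x = 0: f_y(0, y) = 3*y**2 + 16*y + 17; no integer root y with |y| ≤ 4.
  x = 1: f_y(1, y) = 3*y**2 + 12*y + 10; no integer root y with |y| ≤ 4.
  x = 2: f_y(2, y) = 3*y**2 + 8*y + 5; vanishes at y ∈ {-1}. (2, -1): f_x = 0, f = 0 — SINGULAR.
  x = 3: f_y(3, y) = 3*y**2 + 4*y + 2; no integer root y with |y| ≤ 4.
  x = 4: f_y(4, y) = 3*y**2 + 1; no integer root y with |y| ≤ 4.
Only singular point on the grid: (2, -1).
Classify: substitute x = 2 + u, y = -1 + v and expand: f = -u**3 + u**2*v - 2*u*v**2 + v**3 + v**2.
No constant or linear terms (consistent with a singular point). Quadratic part: v**2. Cubic part: -u**3 + u**2*v - 2*u*v**2 + v**3.
The quadratic part v**2 is a perfect square, so there is a single (double) tangent line v = 0, i.e. y = -1. Restricting the cubic part to that line (v = 0) leaves -u**3 ≠ 0, so f is not divisible by v and the branch is v² ≈ u**3 to lowest order — this is a cusp.
Classification: cusp.


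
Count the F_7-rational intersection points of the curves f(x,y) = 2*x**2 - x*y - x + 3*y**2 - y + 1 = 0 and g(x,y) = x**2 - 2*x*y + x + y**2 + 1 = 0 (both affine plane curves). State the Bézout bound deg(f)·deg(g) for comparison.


Common zeros: {(2, 0), (5, 4), (6, 6)}; count = 3; Bézout bound = 4.

deg(f) = 2, deg(g) = 2, so Bézout bound = 4.
Scan x ∈ F_7. For each x, list the y ∈ F_7 with f(x, y) ≡ 0 and those with g(x, y) ≡ 0 (mod 7); the common zeros in that column are the intersection.
  x = 0: f ≡ 0 at y ∈ ∅; g ≡ 0 at y ∈ ∅; common: ∅.
  x = 1: f ≡ 0 at y ∈ {4, 6}; g ≡ 0 at y ∈ ∅; common: ∅.
  x = 2: f ≡ 0 at y ∈ {0, 1}; g ≡ 0 at y ∈ {0, 4}; common: {0}.
  x = 3: f ≡ 0 at y ∈ ∅; g ≡ 0 at y ∈ ∅; common: ∅.
  x = 4: f ≡ 0 at y ∈ ∅; g ≡ 0 at y ∈ {0, 1}; common: ∅.
  x = 5: f ≡ 0 at y ∈ {4, 5}; g ≡ 0 at y ∈ {4, 6}; common: {4}.
  x = 6: f ≡ 0 at y ∈ {1, 6}; g ≡ 0 at y ∈ {6}; common: {6}.
Collecting: common zeros = {(2, 0), (5, 4), (6, 6)}, so the count is 3.
Comparison with the Bézout bound: 3 ≤ 4 = deg(f)·deg(g), as expected for curves with no common component (the affine F_7-count falls short of the bound because intersections may lie at infinity, over extension fields, or carry multiplicity).


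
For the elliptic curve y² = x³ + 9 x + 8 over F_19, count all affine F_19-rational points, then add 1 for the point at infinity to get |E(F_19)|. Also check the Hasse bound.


Affine points = {(3, 9), (3, 10), (5, 8), (5, 11), (9, 1), (9, 18), (12, 1), (12, 18), (13, 2), (13, 17), (14, 3), (14, 16), (16, 7), (16, 12), (17, 1), (17, 18), (18, 6), (18, 13)}; affine count = 18; |E(F_19)| = 19.

Discriminant check: Δ ∝ 4a³ + 27b² = 4·9³ + 27·8² = 4·729 + 27·64 ≡ 8 (mod 19). Nonzero ⇒ E is nonsingular.
For each x ∈ F_19, compute rhs = x³ + 9·x + 8 mod 19, then count y ∈ F_19 with y² ≡ rhs.
  x = 0: rhs = 8, matching y values: none (0 points).
  x = 1: rhs = 18, matching y values: none (0 points).
  x = 2: rhs = 15, matching y values: none (0 points).
  x = 3: rhs = 5, matching y values: 9, 10 (2 points).
  x = 4: rhs = 13, matching y values: none (0 points).
  x = 5: rhs = 7, matching y values: 8, 11 (2 points).
  x = 6: rhs = 12, matching y values: none (0 points).
  x = 7: rhs = 15, matching y values: none (0 points).
  x = 8: rhs = 3, matching y values: none (0 points).
  x = 9: rhs = 1, matching y values: 1, 18 (2 points).
  x = 10: rhs = 15, matching y values: none (0 points).
  x = 11: rhs = 13, matching y values: none (0 points).
  x = 12: rhs = 1, matching y values: 1, 18 (2 points).
  x = 13: rhs = 4, matching y values: 2, 17 (2 points).
  x = 14: rhs = 9, matching y values: 3, 16 (2 points).
  x = 15: rhs = 3, matching y values: none (0 points).
  x = 16: rhs = 11, matching y values: 7, 12 (2 points).
  x = 17: rhs = 1, matching y values: 1, 18 (2 points).
  x = 18: rhs = 17, matching y values: 6, 13 (2 points).
Total affine count: 18.
Full point count |E(F_19)| = 18 + 1 = 19.
Hasse bound: |19 − (19+1)| = |-1| = 1 ≤ 2√19 ≈ 8.7178 ✓.


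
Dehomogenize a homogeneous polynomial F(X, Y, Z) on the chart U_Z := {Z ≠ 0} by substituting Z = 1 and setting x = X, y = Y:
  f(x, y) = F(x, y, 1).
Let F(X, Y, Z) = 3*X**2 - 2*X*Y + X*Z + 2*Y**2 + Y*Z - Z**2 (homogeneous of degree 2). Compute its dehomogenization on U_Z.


f(x, y) = 3*x**2 - 2*x*y + x + 2*y**2 + y - 1

On U_Z we set Z = 1. Each monomial c·X^i·Y^j·Z^k in F becomes c·x^i·y^j·1^k = c·x^i·y^j.
Substituting Z = 1: F(X, Y, 1) = 3*x**2 - 2*x*y + x + 2*y**2 + y - 1.
Note: deg(f) ≤ deg(F) = 2; strict inequality happens when F is divisible by Z (lost terms).


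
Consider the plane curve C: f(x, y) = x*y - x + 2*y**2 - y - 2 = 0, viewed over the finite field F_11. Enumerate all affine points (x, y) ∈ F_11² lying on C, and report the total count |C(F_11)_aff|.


Affine F_11-points: {(2, 8), (3, 5), (6, 4), (6, 10), (7, 2), (7, 6), (9, 0), (9, 7), (10, 3), (10, 9)}; count = 10.

For each of the 121 pairs (x, y) ∈ F_11², evaluate f(x, y) mod 11. Record the zeros.
  x = 0: [0↦9, 1↦10, 2↦4, 3↦2, 4↦4, 5↦10, 6↦9, 7↦1, 8↦8, 9↦8, 10↦1]  zeros at y ∈ ∅
  x = 1: [0↦8, 1↦10, 2↦5, 3↦4, 4↦7, 5↦3, 6↦3, 7↦7, 8↦4, 9↦5, 10↦10]  zeros at y ∈ ∅
  x = 2: [0↦7, 1↦10, 2↦6, 3↦6, 4↦10, 5↦7, 6↦8, 7↦2, 8↦0, 9↦2, 10↦8]  zeros at y ∈ {8}
  x = 3: [0↦6, 1↦10, 2↦7, 3↦8, 4↦2, 5↦0, 6↦2, 7↦8, 8↦7, 9↦10, 10↦6]  zeros at y ∈ {5}
  x = 4: [0↦5, 1↦10, 2↦8, 3↦10, 4↦5, 5↦4, 6↦7, 7↦3, 8↦3, 9↦7, 10↦4]  zeros at y ∈ ∅
  x = 5: [0↦4, 1↦10, 2↦9, 3↦1, 4↦8, 5↦8, 6↦1, 7↦9, 8↦10, 9↦4, 10↦2]  zeros at y ∈ ∅
  x = 6: [0↦3, 1↦10, 2↦10, 3↦3, 4↦0, 5↦1, 6↦6, 7↦4, 8↦6, 9↦1, 10↦0]  zeros at y ∈ {4, 10}
  x = 7: [0↦2, 1↦10, 2↦0, 3↦5, 4↦3, 5↦5, 6↦0, 7↦10, 8↦2, 9↦9, 10↦9]  zeros at y ∈ {2, 6}
  x = 8: [0↦1, 1↦10, 2↦1, 3↦7, 4↦6, 5↦9, 6↦5, 7↦5, 8↦9, 9↦6, 10↦7]  zeros at y ∈ ∅
  x = 9: [0↦0, 1↦10, 2↦2, 3↦9, 4↦9, 5↦2, 6↦10, 7↦0, 8↦5, 9↦3, 10↦5]  zeros at y ∈ {0, 7}
  x = 10: [0↦10, 1↦10, 2↦3, 3↦0, 4↦1, 5↦6, 6↦4, 7↦6, 8↦1, 9↦0, 10↦3]  zeros at y ∈ {3, 9}
Collecting zeros: affine points = {(2, 8), (3, 5), (6, 4), (6, 10), (7, 2), (7, 6), (9, 0), (9, 7), (10, 3), (10, 9)}.
Total count |C(F_11)_aff| = 10.


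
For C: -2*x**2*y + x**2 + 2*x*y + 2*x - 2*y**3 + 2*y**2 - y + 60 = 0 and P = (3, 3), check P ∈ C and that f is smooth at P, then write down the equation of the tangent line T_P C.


Tangent line at P: -22*x - 55*y + 231 = 0.

Step 1: f(3, 3) = 0, so P lies on C.
Step 2: partial derivatives
  f_x(x, y) = -4*x*y + 2*x + 2*y + 2, f_y(x, y) = -2*x**2 + 2*x - 6*y**2 + 4*y - 1.
  f_x(P) = -22, f_y(P) = -55 (gradient nonzero, so P is smooth).
Step 3: tangent line at P: -22·(x − 3) + -55·(y − 3) = 0.
Expanding: -22*x - 55*y + 231 = 0.


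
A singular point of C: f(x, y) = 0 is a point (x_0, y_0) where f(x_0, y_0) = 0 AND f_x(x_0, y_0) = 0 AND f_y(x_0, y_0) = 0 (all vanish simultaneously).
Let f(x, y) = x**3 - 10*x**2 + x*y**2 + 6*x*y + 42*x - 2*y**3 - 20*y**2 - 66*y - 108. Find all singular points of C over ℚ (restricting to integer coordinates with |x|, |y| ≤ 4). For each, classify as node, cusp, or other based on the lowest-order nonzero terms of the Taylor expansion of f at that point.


Singular points: {(3, -3)}; classification: node.

Compute partial derivatives:
  f_x = 3*x**2 - 20*x + y**2 + 6*y + 42.
  f_y = 2*x*y + 6*x - 6*y**2 - 40*y - 66.
Scan x_0 ∈ {−4, ..., 4}. For each x_0, f_y(x_0, y) is a polynomial in y; find its integer roots y ∈ {−4, ..., 4}, then test f_x and f at those candidates.
  x = -4: f_y(-4, y) = -6*y**2 - 48*y - 90; vanishes at y ∈ {-3}. (-4, -3): f_x = 161 ≠ 0.
  x = -3: f_y(-3, y) = -6*y**2 - 46*y - 84; vanishes at y ∈ {-3}. (-3, -3): f_x = 120 ≠ 0.
  x = -2: f_y(-2, y) = -6*y**2 - 44*y - 78; vanishes at y ∈ {-3}. (-2, -3): f_x = 85 ≠ 0.
  x = -1: f_y(-1, y) = -6*y**2 - 42*y - 72; vanishes at y ∈ {-4, -3}. (-1, -4): f_x = 57 ≠ 0; (-1, -3): f_x = 56 ≠ 0.
  x = 0: f_y(0, y) = -6*y**2 - 40*y - 66; vanishes at y ∈ {-3}. (0, -3): f_x = 33 ≠ 0.
  x = 1: f_y(1, y) = -6*y**2 - 38*y - 60; vanishes at y ∈ {-3}. (1, -3): f_x = 16 ≠ 0.
  x = 2: f_y(2, y) = -6*y**2 - 36*y - 54; vanishes at y ∈ {-3}. (2, -3): f_x = 5 ≠ 0.
  x = 3: f_y(3, y) = -6*y**2 - 34*y - 48; vanishes at y ∈ {-3}. (3, -3): f_x = 0, f = 0 — SINGULAR.
  x = 4: f_y(4, y) = -6*y**2 - 32*y - 42; vanishes at y ∈ {-3}. (4, -3): f_x = 1 ≠ 0.
Only singular point on the grid: (3, -3).
Classify: substitute x = 3 + u, y = -3 + v and expand: f = u**3 - u**2 + u*v**2 - 2*v**3 + v**2.
No constant or linear terms (consistent with a singular point). Quadratic part: -u**2 + v**2. Cubic part: u**3 + u*v**2 - 2*v**3.
The quadratic part v**2 - u**2 = (v − u)(v + u) splits into two distinct linear factors, so there are two distinct tangent lines y − -3 = ±(x − 3) — this is a node (ordinary double point).
Classification: node.


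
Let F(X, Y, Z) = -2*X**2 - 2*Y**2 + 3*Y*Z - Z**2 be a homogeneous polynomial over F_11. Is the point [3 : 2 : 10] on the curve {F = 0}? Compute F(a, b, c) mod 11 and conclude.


F(3,2,10) ≡ 0 (mod 11); P is on the curve.

Evaluate F(3, 2, 10) term-by-term (mod 11).
  -2*X**2 ↦ -2·9·1·1 = -18
  -2*Y**2 ↦ -2·1·4·1 = -8
  3*Y*Z ↦ 3·1·2·10 = 60
  -Z**2 ↦ -1·1·1·100 = -100
Sum: F(3, 2, 10) = (-18) + (-8) + (60) + (-100) = -66.
Reducing mod 11: -66 ≡ 0 (mod 11).
Since F(a, b, c) ≡ 0 (mod 11), P lies on the curve.


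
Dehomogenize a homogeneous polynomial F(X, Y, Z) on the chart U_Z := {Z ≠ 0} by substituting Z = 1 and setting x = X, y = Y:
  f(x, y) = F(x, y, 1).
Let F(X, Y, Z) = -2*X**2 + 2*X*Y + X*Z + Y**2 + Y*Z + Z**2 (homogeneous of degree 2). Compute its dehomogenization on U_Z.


f(x, y) = -2*x**2 + 2*x*y + x + y**2 + y + 1

On U_Z we set Z = 1. Each monomial c·X^i·Y^j·Z^k in F becomes c·x^i·y^j·1^k = c·x^i·y^j.
Substituting Z = 1: F(X, Y, 1) = -2*x**2 + 2*x*y + x + y**2 + y + 1.
Note: deg(f) ≤ deg(F) = 2; strict inequality happens when F is divisible by Z (lost terms).


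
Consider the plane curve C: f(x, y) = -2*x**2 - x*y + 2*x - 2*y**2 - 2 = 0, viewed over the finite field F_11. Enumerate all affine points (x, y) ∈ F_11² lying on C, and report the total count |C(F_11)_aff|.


Affine F_11-points: {(2, 5)}; count = 1.

For each of the 121 pairs (x, y) ∈ F_11², evaluate f(x, y) mod 11. Record the zeros.
  x = 0: [0↦9, 1↦7, 2↦1, 3↦2, 4↦10, 5↦3, 6↦3, 7↦10, 8↦2, 9↦1, 10↦7]  zeros at y ∈ ∅
  x = 1: [0↦9, 1↦6, 2↦10, 3↦10, 4↦6, 5↦9, 6↦8, 7↦3, 8↦5, 9↦3, 10↦8]  zeros at y ∈ ∅
  x = 2: [0↦5, 1↦1, 2↦4, 3↦3, 4↦9, 5↦0, 6↦9, 7↦3, 8↦4, 9↦1, 10↦5]  zeros at y ∈ {5}
  x = 3: [0↦8, 1↦3, 2↦5, 3↦3, 4↦8, 5↦9, 6↦6, 7↦10, 8↦10, 9↦6, 10↦9]  zeros at y ∈ ∅
  x = 4: [0↦7, 1↦1, 2↦2, 3↦10, 4↦3, 5↦3, 6↦10, 7↦2, 8↦1, 9↦7, 10↦9]  zeros at y ∈ ∅
  x = 5: [0↦2, 1↦6, 2↦6, 3↦2, 4↦5, 5↦4, 6↦10, 7↦1, 8↦10, 9↦4, 10↦5]  zeros at y ∈ ∅
  x = 6: [0↦4, 1↦7, 2↦6, 3↦1, 4↦3, 5↦1, 6↦6, 7↦7, 8↦4, 9↦8, 10↦8]  zeros at y ∈ ∅
  x = 7: [0↦2, 1↦4, 2↦2, 3↦7, 4↦8, 5↦5, 6↦9, 7↦9, 8↦5, 9↦8, 10↦7]  zeros at y ∈ ∅
  x = 8: [0↦7, 1↦8, 2↦5, 3↦9, 4↦9, 5↦5, 6↦8, 7↦7, 8↦2, 9↦4, 10↦2]  zeros at y ∈ ∅
  x = 9: [0↦8, 1↦8, 2↦4, 3↦7, 4↦6, 5↦1, 6↦3, 7↦1, 8↦6, 9↦7, 10↦4]  zeros at y ∈ ∅
  x = 10: [0↦5, 1↦4, 2↦10, 3↦1, 4↦10, 5↦4, 6↦5, 7↦2, 8↦6, 9↦6, 10↦2]  zeros at y ∈ ∅
Collecting zeros: affine points = {(2, 5)}.
Total count |C(F_11)_aff| = 1.


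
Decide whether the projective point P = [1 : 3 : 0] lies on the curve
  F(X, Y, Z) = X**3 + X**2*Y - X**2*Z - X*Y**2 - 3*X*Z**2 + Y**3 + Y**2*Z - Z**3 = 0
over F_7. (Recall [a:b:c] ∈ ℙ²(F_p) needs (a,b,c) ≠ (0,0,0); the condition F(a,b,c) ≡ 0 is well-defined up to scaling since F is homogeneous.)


F(1,3,0) ≡ 1 (mod 7); P is NOT on the curve.

Evaluate F(1, 3, 0) term-by-term (mod 7).
  X**3 ↦ 1·1·1·1 = 1
  X**2*Y ↦ 1·1·3·1 = 3
  -X**2*Z ↦ -1·1·1·0 = 0
  -X*Y**2 ↦ -1·1·9·1 = -9
  -3*X*Z**2 ↦ -3·1·1·0 = 0
  Y**3 ↦ 1·1·27·1 = 27
  Y**2*Z ↦ 1·1·9·0 = 0
  -Z**3 ↦ -1·1·1·0 = 0
Sum: F(1, 3, 0) = (1) + (3) + (0) + (-9) + (0) + (27) + (0) + (0) = 22.
Reducing mod 7: 22 ≡ 1 (mod 7).
Since F(a, b, c) ≡ 1 ≠ 0 (mod 7), P does NOT lie on the curve.


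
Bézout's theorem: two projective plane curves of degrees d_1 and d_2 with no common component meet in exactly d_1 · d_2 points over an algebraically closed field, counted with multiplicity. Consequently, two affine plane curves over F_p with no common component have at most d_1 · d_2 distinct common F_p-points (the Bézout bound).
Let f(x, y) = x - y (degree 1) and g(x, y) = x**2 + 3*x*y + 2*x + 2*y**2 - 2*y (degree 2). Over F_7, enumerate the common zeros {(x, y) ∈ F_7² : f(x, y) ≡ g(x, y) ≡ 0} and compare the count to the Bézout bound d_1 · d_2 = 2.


Common zeros: {(0, 0)}; count = 1; Bézout bound = 2.

deg(f) = 1, deg(g) = 2, so Bézout bound = 2.
Scan x ∈ F_7. For each x, list the y ∈ F_7 with f(x, y) ≡ 0 and those with g(x, y) ≡ 0 (mod 7); the common zeros in that column are the intersection.
  x = 0: f ≡ 0 at y ∈ {0}; g ≡ 0 at y ∈ {0, 1}; common: {0}.
  x = 1: f ≡ 0 at y ∈ {1}; g ≡ 0 at y ∈ ∅; common: ∅.
  x = 2: f ≡ 0 at y ∈ {2}; g ≡ 0 at y ∈ {1, 4}; common: ∅.
  x = 3: f ≡ 0 at y ∈ {3}; g ≡ 0 at y ∈ ∅; common: ∅.
  x = 4: f ≡ 0 at y ∈ {4}; g ≡ 0 at y ∈ ∅; common: ∅.
  x = 5: f ≡ 0 at y ∈ {5}; g ≡ 0 at y ∈ {0, 4}; common: ∅.
  x = 6: f ≡ 0 at y ∈ {6}; g ≡ 0 at y ∈ ∅; common: ∅.
Collecting: common zeros = {(0, 0)}, so the count is 1.
Comparison with the Bézout bound: 1 ≤ 2 = deg(f)·deg(g), as expected for curves with no common component (the affine F_7-count falls short of the bound because intersections may lie at infinity, over extension fields, or carry multiplicity).


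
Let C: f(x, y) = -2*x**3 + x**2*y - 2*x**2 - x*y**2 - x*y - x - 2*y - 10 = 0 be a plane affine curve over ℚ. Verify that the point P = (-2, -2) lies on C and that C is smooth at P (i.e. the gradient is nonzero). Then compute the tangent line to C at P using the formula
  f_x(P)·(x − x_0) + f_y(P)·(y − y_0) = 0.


Tangent line at P: -11*x - 4*y - 30 = 0.

Step 1: f(-2, -2) = 0, so P lies on C.
Step 2: partial derivatives
  f_x(x, y) = -6*x**2 + 2*x*y - 4*x - y**2 - y - 1, f_y(x, y) = x**2 - 2*x*y - x - 2.
  f_x(P) = -11, f_y(P) = -4 (gradient nonzero, so P is smooth).
Step 3: tangent line at P: -11·(x − -2) + -4·(y − -2) = 0.
Expanding: -11*x - 4*y - 30 = 0.


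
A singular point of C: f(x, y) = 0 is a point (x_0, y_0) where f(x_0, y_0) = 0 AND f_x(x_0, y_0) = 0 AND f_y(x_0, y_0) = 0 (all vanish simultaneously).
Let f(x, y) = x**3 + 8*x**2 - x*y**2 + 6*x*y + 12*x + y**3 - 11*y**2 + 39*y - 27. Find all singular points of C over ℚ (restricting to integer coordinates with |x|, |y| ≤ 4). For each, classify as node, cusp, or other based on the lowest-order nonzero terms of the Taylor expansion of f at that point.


Singular points: {(-3, 3)}; classification: node.

Compute partial derivatives:
  f_x = 3*x**2 + 16*x - y**2 + 6*y + 12.
  f_y = -2*x*y + 6*x + 3*y**2 - 22*y + 39.
Scan x_0 ∈ {−4, ..., 4}. For each x_0, f_y(x_0, y) is a polynomial in y; find its integer roots y ∈ {−4, ..., 4}, then test f_x and f at those candidates.
  x = -4: f_y(-4, y) = 3*y**2 - 14*y + 15; vanishes at y ∈ {3}. (-4, 3): f_x = 5 ≠ 0.
  x = -3: f_y(-3, y) = 3*y**2 - 16*y + 21; vanishes at y ∈ {3}. (-3, 3): f_x = 0, f = 0 — SINGULAR.
  x = -2: f_y(-2, y) = 3*y**2 - 18*y + 27; vanishes at y ∈ {3}. (-2, 3): f_x = 1 ≠ 0.
  x = -1: f_y(-1, y) = 3*y**2 - 20*y + 33; vanishes at y ∈ {3}. (-1, 3): f_x = 8 ≠ 0.
  x = 0: f_y(0, y) = 3*y**2 - 22*y + 39; vanishes at y ∈ {3}. (0, 3): f_x = 21 ≠ 0.
  x = 1: f_y(1, y) = 3*y**2 - 24*y + 45; vanishes at y ∈ {3}. (1, 3): f_x = 40 ≠ 0.
  x = 2: f_y(2, y) = 3*y**2 - 26*y + 51; vanishes at y ∈ {3}. (2, 3): f_x = 65 ≠ 0.
  x = 3: f_y(3, y) = 3*y**2 - 28*y + 57; vanishes at y ∈ {3}. (3, 3): f_x = 96 ≠ 0.
  x = 4: f_y(4, y) = 3*y**2 - 30*y + 63; vanishes at y ∈ {3}. (4, 3): f_x = 133 ≠ 0.
Only singular point on the grid: (-3, 3).
Classify: substitute x = -3 + u, y = 3 + v and expand: f = u**3 - u**2 - u*v**2 + v**3 + v**2.
No constant or linear terms (consistent with a singular point). Quadratic part: -u**2 + v**2. Cubic part: u**3 - u*v**2 + v**3.
The quadratic part v**2 - u**2 = (v − u)(v + u) splits into two distinct linear factors, so there are two distinct tangent lines y − 3 = ±(x − -3) — this is a node (ordinary double point).
Classification: node.


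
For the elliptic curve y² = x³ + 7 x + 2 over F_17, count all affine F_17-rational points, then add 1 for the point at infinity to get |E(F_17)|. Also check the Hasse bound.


Affine points = {(0, 6), (0, 11), (3, 4), (3, 13), (4, 3), (4, 14), (5, 3), (5, 14), (8, 3), (8, 14), (10, 1), (10, 16), (11, 4), (11, 13)}; affine count = 14; |E(F_17)| = 15.

Discriminant check: Δ ∝ 4a³ + 27b² = 4·7³ + 27·2² = 4·343 + 27·4 ≡ 1 (mod 17). Nonzero ⇒ E is nonsingular.
For each x ∈ F_17, compute rhs = x³ + 7·x + 2 mod 17, then count y ∈ F_17 with y² ≡ rhs.
  x = 0: rhs = 2, matching y values: 6, 11 (2 points).
  x = 1: rhs = 10, matching y values: none (0 points).
  x = 2: rhs = 7, matching y values: none (0 points).
  x = 3: rhs = 16, matching y values: 4, 13 (2 points).
  x = 4: rhs = 9, matching y values: 3, 14 (2 points).
  x = 5: rhs = 9, matching y values: 3, 14 (2 points).
  x = 6: rhs = 5, matching y values: none (0 points).
  x = 7: rhs = 3, matching y values: none (0 points).
  x = 8: rhs = 9, matching y values: 3, 14 (2 points).
  x = 9: rhs = 12, matching y values: none (0 points).
  x = 10: rhs = 1, matching y values: 1, 16 (2 points).
  x = 11: rhs = 16, matching y values: 4, 13 (2 points).
  x = 12: rhs = 12, matching y values: none (0 points).
  x = 13: rhs = 12, matching y values: none (0 points).
  x = 14: rhs = 5, matching y values: none (0 points).
  x = 15: rhs = 14, matching y values: none (0 points).
  x = 16: rhs = 11, matching y values: none (0 points).
Total affine count: 14.
Full point count |E(F_17)| = 14 + 1 = 15.
Hasse bound: |15 − (17+1)| = |-3| = 3 ≤ 2√17 ≈ 8.2462 ✓.


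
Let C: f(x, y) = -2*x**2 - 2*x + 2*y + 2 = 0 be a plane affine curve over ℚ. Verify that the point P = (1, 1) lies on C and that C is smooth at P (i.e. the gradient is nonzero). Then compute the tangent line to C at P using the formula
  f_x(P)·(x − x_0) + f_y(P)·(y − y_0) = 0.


Tangent line at P: -6*x + 2*y + 4 = 0.

Step 1: f(1, 1) = 0, so P lies on C.
Step 2: partial derivatives
  f_x(x, y) = -4*x - 2, f_y(x, y) = 2.
  f_x(P) = -6, f_y(P) = 2 (gradient nonzero, so P is smooth).
Step 3: tangent line at P: -6·(x − 1) + 2·(y − 1) = 0.
Expanding: -6*x + 2*y + 4 = 0.


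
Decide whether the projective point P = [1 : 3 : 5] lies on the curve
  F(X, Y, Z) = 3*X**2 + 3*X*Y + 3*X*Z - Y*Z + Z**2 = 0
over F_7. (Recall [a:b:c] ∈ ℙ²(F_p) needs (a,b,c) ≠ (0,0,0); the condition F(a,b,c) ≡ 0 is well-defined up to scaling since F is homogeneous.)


F(1,3,5) ≡ 2 (mod 7); P is NOT on the curve.

Evaluate F(1, 3, 5) term-by-term (mod 7).
  3*X**2 ↦ 3·1·1·1 = 3
  3*X*Y ↦ 3·1·3·1 = 9
  3*X*Z ↦ 3·1·1·5 = 15
  -Y*Z ↦ -1·1·3·5 = -15
  Z**2 ↦ 1·1·1·25 = 25
Sum: F(1, 3, 5) = (3) + (9) + (15) + (-15) + (25) = 37.
Reducing mod 7: 37 ≡ 2 (mod 7).
Since F(a, b, c) ≡ 2 ≠ 0 (mod 7), P does NOT lie on the curve.


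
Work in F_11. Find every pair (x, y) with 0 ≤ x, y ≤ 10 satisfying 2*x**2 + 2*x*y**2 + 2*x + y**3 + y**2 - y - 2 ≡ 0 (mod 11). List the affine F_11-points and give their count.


Affine F_11-points: {(0, 5), (1, 4), (3, 0), (3, 6), (3, 9), (4, 3), (4, 4), (4, 6), (7, 0), (7, 2), (7, 5), (8, 3), (10, 2)}; count = 13.

For each of the 121 pairs (x, y) ∈ F_11², evaluate f(x, y) mod 11. Record the zeros.
  x = 0: [0↦9, 1↦10, 2↦8, 3↦9, 4↦8, 5↦0, 6↦2, 7↦9, 8↦5, 9↦7, 10↦10]  zeros at y ∈ {5}
  x = 1: [0↦2, 1↦5, 2↦9, 3↦9, 4↦0, 5↦10, 6↦1, 7↦1, 8↦5, 9↦8, 10↦5]  zeros at y ∈ {4}
  x = 2: [0↦10, 1↦4, 2↦3, 3↦2, 4↦7, 5↦2, 6↦4, 7↦8, 8↦9, 9↦2, 10↦4]  zeros at y ∈ ∅
  x = 3: [0↦0, 1↦7, 2↦1, 3↦10, 4↦7, 5↦9, 6↦0, 7↦8, 8↦6, 9↦0, 10↦7]  zeros at y ∈ {0, 6, 9}
  x = 4: [0↦5, 1↦3, 2↦3, 3↦0, 4↦0, 5↦9, 6↦0, 7↦1, 8↦7, 9↦2, 10↦3]  zeros at y ∈ {3, 4, 6}
  x = 5: [0↦3, 1↦3, 2↦9, 3↦5, 4↦8, 5↦2, 6↦4, 7↦9, 8↦1, 9↦8, 10↦3]  zeros at y ∈ ∅
  x = 6: [0↦5, 1↦7, 2↦8, 3↦3, 4↦9, 5↦10, 6↦1, 7↦10, 8↦10, 9↦7, 10↦7]  zeros at y ∈ ∅
  x = 7: [0↦0, 1↦4, 2↦0, 3↦5, 4↦3, 5↦0, 6↦2, 7↦4, 8↦1, 9↦10, 10↦4]  zeros at y ∈ {0, 2, 5}
  x = 8: [0↦10, 1↦5, 2↦7, 3↦0, 4↦1, 5↦5, 6↦7, 7↦2, 8↦7, 9↦6, 10↦5]  zeros at y ∈ {3}
  x = 9: [0↦2, 1↦10, 2↦7, 3↦10, 4↦3, 5↦3, 6↦5, 7↦4, 8↦6, 9↦6, 10↦10]  zeros at y ∈ ∅
  x = 10: [0↦9, 1↦8, 2↦0, 3↦2, 4↦9, 5↦5, 6↦7, 7↦10, 8↦9, 9↦10, 10↦8]  zeros at y ∈ {2}
Collecting zeros: affine points = {(0, 5), (1, 4), (3, 0), (3, 6), (3, 9), (4, 3), (4, 4), (4, 6), (7, 0), (7, 2), (7, 5), (8, 3), (10, 2)}.
Total count |C(F_11)_aff| = 13.


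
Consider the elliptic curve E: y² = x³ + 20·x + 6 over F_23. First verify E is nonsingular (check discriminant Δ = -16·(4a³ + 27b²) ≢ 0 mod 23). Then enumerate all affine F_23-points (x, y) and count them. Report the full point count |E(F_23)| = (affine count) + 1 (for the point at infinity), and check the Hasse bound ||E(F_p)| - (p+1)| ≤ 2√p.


Affine points = {(0, 11), (0, 12), (1, 2), (1, 21), (2, 10), (2, 13), (3, 1), (3, 22), (4, 9), (4, 14), (5, 1), (5, 22), (7, 11), (7, 12), (9, 8), (9, 15), (11, 4), (11, 19), (13, 5), (13, 18), (15, 1), (15, 22), (16, 11), (16, 12), (19, 0), (21, 2), (21, 21), (22, 10), (22, 13)}; affine count = 29; |E(F_23)| = 30.

Discriminant check: Δ ∝ 4a³ + 27b² = 4·20³ + 27·6² = 4·8000 + 27·36 ≡ 13 (mod 23). Nonzero ⇒ E is nonsingular.
For each x ∈ F_23, compute rhs = x³ + 20·x + 6 mod 23, then count y ∈ F_23 with y² ≡ rhs.
  x = 0: rhs = 6, matching y values: 11, 12 (2 points).
  x = 1: rhs = 4, matching y values: 2, 21 (2 points).
  x = 2: rhs = 8, matching y values: 10, 13 (2 points).
  x = 3: rhs = 1, matching y values: 1, 22 (2 points).
  x = 4: rhs = 12, matching y values: 9, 14 (2 points).
  x = 5: rhs = 1, matching y values: 1, 22 (2 points).
  x = 6: rhs = 20, matching y values: none (0 points).
  x = 7: rhs = 6, matching y values: 11, 12 (2 points).
  x = 8: rhs = 11, matching y values: none (0 points).
  x = 9: rhs = 18, matching y values: 8, 15 (2 points).
  x = 10: rhs = 10, matching y values: none (0 points).
  x = 11: rhs = 16, matching y values: 4, 19 (2 points).
  x = 12: rhs = 19, matching y values: none (0 points).
  x = 13: rhs = 2, matching y values: 5, 18 (2 points).
  x = 14: rhs = 17, matching y values: none (0 points).
  x = 15: rhs = 1, matching y values: 1, 22 (2 points).
  x = 16: rhs = 6, matching y values: 11, 12 (2 points).
  x = 17: rhs = 15, matching y values: none (0 points).
  x = 18: rhs = 11, matching y values: none (0 points).
  x = 19: rhs = 0, matching y values: 0 (1 points).
  x = 20: rhs = 11, matching y values: none (0 points).
  x = 21: rhs = 4, matching y values: 2, 21 (2 points).
  x = 22: rhs = 8, matching y values: 10, 13 (2 points).
Total affine count: 29.
Full point count |E(F_23)| = 29 + 1 = 30.
Hasse bound: |30 − (23+1)| = |6| = 6 ≤ 2√23 ≈ 9.5917 ✓.


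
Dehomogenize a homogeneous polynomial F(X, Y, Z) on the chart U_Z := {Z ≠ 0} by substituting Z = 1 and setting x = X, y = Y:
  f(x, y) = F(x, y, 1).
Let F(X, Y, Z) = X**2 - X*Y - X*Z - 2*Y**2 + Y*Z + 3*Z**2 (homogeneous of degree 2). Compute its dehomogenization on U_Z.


f(x, y) = x**2 - x*y - x - 2*y**2 + y + 3

On U_Z we set Z = 1. Each monomial c·X^i·Y^j·Z^k in F becomes c·x^i·y^j·1^k = c·x^i·y^j.
Substituting Z = 1: F(X, Y, 1) = x**2 - x*y - x - 2*y**2 + y + 3.
Note: deg(f) ≤ deg(F) = 2; strict inequality happens when F is divisible by Z (lost terms).


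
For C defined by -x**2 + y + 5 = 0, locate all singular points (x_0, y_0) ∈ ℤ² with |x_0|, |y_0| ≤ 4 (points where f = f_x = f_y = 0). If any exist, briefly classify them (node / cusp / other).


No singular points in the scanned grid; C is smooth there.

Compute partial derivatives:
  f_x = -2*x.
  f_y = 1.
f_y = 1 is a nonzero constant, so f_y never vanishes: no point (x, y) can satisfy f = f_x = f_y = 0. In particular no (x, y) ∈ {−4, ..., 4}² is singular; the curve is smooth.


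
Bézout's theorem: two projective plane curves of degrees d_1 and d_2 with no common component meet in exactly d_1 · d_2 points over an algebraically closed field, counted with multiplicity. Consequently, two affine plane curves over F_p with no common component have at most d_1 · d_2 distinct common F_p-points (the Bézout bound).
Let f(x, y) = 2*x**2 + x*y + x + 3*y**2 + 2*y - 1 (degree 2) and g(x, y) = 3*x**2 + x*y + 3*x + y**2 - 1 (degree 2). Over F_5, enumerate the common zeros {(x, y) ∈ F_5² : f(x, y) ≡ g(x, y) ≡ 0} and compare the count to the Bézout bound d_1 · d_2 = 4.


Common zeros: {(0, 4), (3, 0), (4, 3)}; count = 3; Bézout bound = 4.

deg(f) = 2, deg(g) = 2, so Bézout bound = 4.
Scan x ∈ F_5. For each x, list the y ∈ F_5 with f(x, y) ≡ 0 and those with g(x, y) ≡ 0 (mod 5); the common zeros in that column are the intersection.
  x = 0: f ≡ 0 at y ∈ {2, 4}; g ≡ 0 at y ∈ {1, 4}; common: {4}.
  x = 1: f ≡ 0 at y ∈ {2}; g ≡ 0 at y ∈ {0, 4}; common: ∅.
  x = 2: f ≡ 0 at y ∈ ∅; g ≡ 0 at y ∈ {1, 2}; common: ∅.
  x = 3: f ≡ 0 at y ∈ {0}; g ≡ 0 at y ∈ {0, 2}; common: {0}.
  x = 4: f ≡ 0 at y ∈ {0, 3}; g ≡ 0 at y ∈ {3}; common: {3}.
Collecting: common zeros = {(0, 4), (3, 0), (4, 3)}, so the count is 3.
Comparison with the Bézout bound: 3 ≤ 4 = deg(f)·deg(g), as expected for curves with no common component (the affine F_5-count falls short of the bound because intersections may lie at infinity, over extension fields, or carry multiplicity).


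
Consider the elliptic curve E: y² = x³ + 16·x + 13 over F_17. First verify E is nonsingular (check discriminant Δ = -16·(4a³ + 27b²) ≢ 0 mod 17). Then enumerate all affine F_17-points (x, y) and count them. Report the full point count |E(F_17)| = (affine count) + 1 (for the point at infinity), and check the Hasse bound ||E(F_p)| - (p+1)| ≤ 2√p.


Affine points = {(0, 8), (0, 9), (1, 8), (1, 9), (2, 6), (2, 11), (6, 6), (6, 11), (7, 3), (7, 14), (9, 6), (9, 11), (10, 0), (13, 2), (13, 15), (16, 8), (16, 9)}; affine count = 17; |E(F_17)| = 18.

Discriminant check: Δ ∝ 4a³ + 27b² = 4·16³ + 27·13² = 4·4096 + 27·169 ≡ 3 (mod 17). Nonzero ⇒ E is nonsingular.
For each x ∈ F_17, compute rhs = x³ + 16·x + 13 mod 17, then count y ∈ F_17 with y² ≡ rhs.
  x = 0: rhs = 13, matching y values: 8, 9 (2 points).
  x = 1: rhs = 13, matching y values: 8, 9 (2 points).
  x = 2: rhs = 2, matching y values: 6, 11 (2 points).
  x = 3: rhs = 3, matching y values: none (0 points).
  x = 4: rhs = 5, matching y values: none (0 points).
  x = 5: rhs = 14, matching y values: none (0 points).
  x = 6: rhs = 2, matching y values: 6, 11 (2 points).
  x = 7: rhs = 9, matching y values: 3, 14 (2 points).
  x = 8: rhs = 7, matching y values: none (0 points).
  x = 9: rhs = 2, matching y values: 6, 11 (2 points).
  x = 10: rhs = 0, matching y values: 0 (1 points).
  x = 11: rhs = 7, matching y values: none (0 points).
  x = 12: rhs = 12, matching y values: none (0 points).
  x = 13: rhs = 4, matching y values: 2, 15 (2 points).
  x = 14: rhs = 6, matching y values: none (0 points).
  x = 15: rhs = 7, matching y values: none (0 points).
  x = 16: rhs = 13, matching y values: 8, 9 (2 points).
Total affine count: 17.
Full point count |E(F_17)| = 17 + 1 = 18.
Hasse bound: |18 − (17+1)| = |0| = 0 ≤ 2√17 ≈ 8.2462 ✓.


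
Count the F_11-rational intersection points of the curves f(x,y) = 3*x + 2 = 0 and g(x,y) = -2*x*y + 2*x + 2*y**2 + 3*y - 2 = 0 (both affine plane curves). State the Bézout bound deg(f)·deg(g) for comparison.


Common zeros: ∅; count = 0; Bézout bound = 2.

deg(f) = 1, deg(g) = 2, so Bézout bound = 2.
Scan x ∈ F_11. For each x, list the y ∈ F_11 with f(x, y) ≡ 0 and those with g(x, y) ≡ 0 (mod 11); the common zeros in that column are the intersection.
  x = 0: f ≡ 0 at y ∈ ∅; g ≡ 0 at y ∈ {6, 9}; common: ∅.
  x = 1: f ≡ 0 at y ∈ ∅; g ≡ 0 at y ∈ {0, 5}; common: ∅.
  x = 2: f ≡ 0 at y ∈ ∅; g ≡ 0 at y ∈ ∅; common: ∅.
  x = 3: f ≡ 0 at y ∈ {0, 1, 2, 3, 4, 5, 6, 7, 8, 9, 10}; g ≡ 0 at y ∈ ∅; common: ∅.
  x = 4: f ≡ 0 at y ∈ ∅; g ≡ 0 at y ∈ ∅; common: ∅.
  x = 5: f ≡ 0 at y ∈ ∅; g ≡ 0 at y ∈ ∅; common: ∅.
  x = 6: f ≡ 0 at y ∈ ∅; g ≡ 0 at y ∈ {2, 8}; common: ∅.
  x = 7: f ≡ 0 at y ∈ ∅; g ≡ 0 at y ∈ {4, 7}; common: ∅.
  x = 8: f ≡ 0 at y ∈ ∅; g ≡ 0 at y ∈ ∅; common: ∅.
  x = 9: f ≡ 0 at y ∈ ∅; g ≡ 0 at y ∈ {3, 10}; common: ∅.
  x = 10: f ≡ 0 at y ∈ ∅; g ≡ 0 at y ∈ ∅; common: ∅.
Collecting: common zeros = ∅, so the count is 0.
Comparison with the Bézout bound: 0 ≤ 2 = deg(f)·deg(g), as expected for curves with no common component (the affine F_11-count falls short of the bound because intersections may lie at infinity, over extension fields, or carry multiplicity).
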